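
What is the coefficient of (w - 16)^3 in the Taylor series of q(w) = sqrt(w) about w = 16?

1/16384

q(16) = 4
q′(16) = 1/8
q′′(16) = -1/256
q′′′(16) = 3/8192
So c_3 = q′′′(16)/3! = 1/16384.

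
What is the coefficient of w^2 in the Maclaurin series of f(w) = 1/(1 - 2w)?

4

Differentiate repeatedly and evaluate at the center.
[w^0] = 1;  [w^1] = 2;  [w^2] = 4.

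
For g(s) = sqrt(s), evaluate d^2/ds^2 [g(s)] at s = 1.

The coefficient of (s - 1)^2 in the expansion is -1/8, so g′′(1) = 2! * (-1/8) = -1/4.

-1/4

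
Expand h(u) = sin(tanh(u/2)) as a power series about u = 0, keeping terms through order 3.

-u^3/16 + u/2

Let u equal the inner series; expand the outer function in u and truncate.
h(0) = 0
h′(0) = 1/2
h′′(0) = 0
h′′′(0) = -3/8
The Taylor polynomial is Σ h^(k)(0)/k! · u^k.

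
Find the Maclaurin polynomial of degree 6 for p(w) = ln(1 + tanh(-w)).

Compose series: expand the inner function first, then feed it into the outer expansion.
p(0) = 0
p′(0) = -1
p′′(0) = -1
p′′′(0) = 0
p^(4)(0) = 2
p^(5)(0) = 0
p^(6)(0) = -16
Dividing each by k! gives the coefficients c_0, ..., c_6.

-w^6/45 + w^4/12 - w^2/2 - w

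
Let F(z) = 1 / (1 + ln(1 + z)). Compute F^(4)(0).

Use the geometric series for the reciprocal, then substitute.
The coefficient of z^4 in the expansion is 11/3, so F^(4)(0) = 4! * (11/3) = 88.

88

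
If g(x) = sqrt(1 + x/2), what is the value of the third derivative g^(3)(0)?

Apply the Taylor formula c_k = f^(k)(a)/k!.
The coefficient of x^3 in the expansion is 1/128, so g′′′(0) = 3! * (1/128) = 3/64.

3/64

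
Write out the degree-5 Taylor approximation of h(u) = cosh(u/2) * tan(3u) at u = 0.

Expand each factor separately, then convolve coefficients.
[u^0] = 0;  [u^1] = 3;  [u^2] = 0;  [u^3] = 75/8;  [u^4] = 0;  [u^5] = 21461/640.

21461*u^5/640 + 75*u^3/8 + 3*u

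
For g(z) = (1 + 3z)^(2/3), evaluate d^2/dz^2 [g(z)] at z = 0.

Compute the successive derivatives at the expansion point and divide by k!.
The coefficient of z^2 in the expansion is -1, so g′′(0) = 2! * (-1) = -2.

-2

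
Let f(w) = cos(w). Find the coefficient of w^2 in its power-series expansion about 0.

-1/2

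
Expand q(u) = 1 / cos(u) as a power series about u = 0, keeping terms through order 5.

Write the quotient as an unknown series and match coefficients against numerator = denominator · series.
q(0) = 1
q′(0) = 0
q′′(0) = 1
q′′′(0) = 0
q^(4)(0) = 5
q^(5)(0) = 0

5*u^4/24 + u^2/2 + 1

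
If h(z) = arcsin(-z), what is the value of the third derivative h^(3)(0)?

The coefficient of z^3 in the expansion is -1/6, so h′′′(0) = 3! * (-1/6) = -1.

-1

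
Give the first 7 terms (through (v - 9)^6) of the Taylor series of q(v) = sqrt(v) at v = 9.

q(9) = 3
q′(9) = 1/6
q′′(9) = -1/108
q′′′(9) = 1/648
q^(4)(9) = -5/11664
q^(5)(9) = 35/209952
q^(6)(9) = -35/419904

-7*(v - 9)^6/60466176 + 7*(v - 9)^5/5038848 - 5*(v - 9)^4/279936 + (v - 9)^3/3888 - (v - 9)^2/216 + (v - 9)/6 + 3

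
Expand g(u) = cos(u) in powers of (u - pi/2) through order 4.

(u - pi/2)^3/6 - (u - pi/2)

g(pi/2) = 0
g′(pi/2) = -1
g′′(pi/2) = 0
g′′′(pi/2) = 1
g^(4)(pi/2) = 0
Then c_k = g^(k)(pi/2)/k! gives each Taylor coefficient.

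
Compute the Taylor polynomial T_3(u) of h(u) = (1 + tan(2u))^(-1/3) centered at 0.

Let u equal the inner series; expand the outer function in u and truncate.

-184*u^3/81 + 8*u^2/9 - 2*u/3 + 1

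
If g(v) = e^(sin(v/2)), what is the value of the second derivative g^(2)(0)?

1/4

Plug the Maclaurin series of the inner function into that of the outer and collect terms.
From the series, [v^2] g = 1/8; multiply by 2! = 2 to get 1/4.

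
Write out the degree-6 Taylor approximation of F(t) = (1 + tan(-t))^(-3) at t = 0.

Let u equal the inner series; expand the outer function in u and truncate.
F(0) = 1
F′(0) = 3
F′′(0) = 12
F′′′(0) = 66
F^(4)(0) = 456
F^(5)(0) = 3768
F^(6)(0) = 36192

754*t^6/15 + 157*t^5/5 + 19*t^4 + 11*t^3 + 6*t^2 + 3*t + 1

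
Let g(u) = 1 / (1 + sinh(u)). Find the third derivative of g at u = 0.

Write 1/(1+u) = 1 - u + u^2 - u^3 + ... and substitute the series for u.
From the series, [u^3] g = -7/6; multiply by 3! = 6 to get -7.

-7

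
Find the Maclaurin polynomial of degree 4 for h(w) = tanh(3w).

-9*w^3 + 3*w

Use the known series and substitute for the argument.
[w^0] = 0;  [w^1] = 3;  [w^2] = 0;  [w^3] = -9;  [w^4] = 0.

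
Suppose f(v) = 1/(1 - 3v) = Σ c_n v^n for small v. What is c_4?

81

[v^0] = 1;  [v^1] = 3;  [v^2] = 9;  [v^3] = 27;  [v^4] = 81.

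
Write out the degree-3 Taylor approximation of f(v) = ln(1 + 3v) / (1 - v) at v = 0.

15*v^3/2 - 3*v^2/2 + 3*v

Take the Cauchy product of the two expansions.
f(0) = 0
f′(0) = 3
f′′(0) = -3
f′′′(0) = 45
Then c_k = f^(k)(0)/k! gives each Taylor coefficient.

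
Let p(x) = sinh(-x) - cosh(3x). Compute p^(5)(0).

Add the two expansions coefficient-wise.
From the series, [x^5] p = -1/120; multiply by 5! = 120 to get -1.

-1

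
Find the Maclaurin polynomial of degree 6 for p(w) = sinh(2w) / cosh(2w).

Write the quotient as an unknown series and match coefficients against numerator = denominator · series.

64*w^5/15 - 8*w^3/3 + 2*w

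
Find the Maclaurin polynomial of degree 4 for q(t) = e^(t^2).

t^4/2 + t^2 + 1

[t^0] = 1;  [t^1] = 0;  [t^2] = 1;  [t^3] = 0;  [t^4] = 1/2.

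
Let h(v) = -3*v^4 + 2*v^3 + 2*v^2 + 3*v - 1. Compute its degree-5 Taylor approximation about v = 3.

-3*(v - 3)^4 - 34*(v - 3)^3 - 142*(v - 3)^2 - 255*(v - 3) - 163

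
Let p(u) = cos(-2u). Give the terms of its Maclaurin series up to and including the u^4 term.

2*u^4/3 - 2*u^2 + 1

Differentiate repeatedly and evaluate at the center.
p(0) = 1
p′(0) = 0
p′′(0) = -4
p′′′(0) = 0
p^(4)(0) = 16
The Taylor polynomial is Σ p^(k)(0)/k! · u^k.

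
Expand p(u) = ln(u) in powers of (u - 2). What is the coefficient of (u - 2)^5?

1/160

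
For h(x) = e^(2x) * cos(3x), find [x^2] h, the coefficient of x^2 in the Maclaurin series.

-5/2

Write out both Maclaurin series and multiply, keeping only the needed powers.
h(0) = 1
h′(0) = 2
h′′(0) = -5
Dividing each by k! gives the coefficients c_0, ..., c_2.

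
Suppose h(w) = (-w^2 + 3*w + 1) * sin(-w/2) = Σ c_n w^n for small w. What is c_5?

-27/1280

Multiply each power in the prefactor through the base expansion.
[w^0] = 0;  [w^1] = -1/2;  [w^2] = -3/2;  [w^3] = 25/48;  [w^4] = 1/16;  [w^5] = -27/1280.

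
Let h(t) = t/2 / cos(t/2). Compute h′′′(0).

3/8

Invert the denominator's series and multiply.
From the series, [t^3] h = 1/16; multiply by 3! = 6 to get 3/8.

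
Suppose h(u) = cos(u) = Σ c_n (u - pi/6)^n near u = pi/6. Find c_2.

-sqrt(3)/4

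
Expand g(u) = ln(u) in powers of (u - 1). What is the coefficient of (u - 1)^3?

1/3

g(1) = 0
g′(1) = 1
g′′(1) = -1
g′′′(1) = 2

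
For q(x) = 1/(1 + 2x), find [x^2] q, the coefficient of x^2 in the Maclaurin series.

Compute the successive derivatives at the expansion point and divide by k!.
[x^0] = 1;  [x^1] = -2;  [x^2] = 4.
So c_2 = q′′(0)/2! = 4.

4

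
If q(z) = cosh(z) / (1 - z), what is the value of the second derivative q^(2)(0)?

Write out both Maclaurin series and multiply, keeping only the needed powers.
From the series, [z^2] q = 3/2; multiply by 2! = 2 to get 3.

3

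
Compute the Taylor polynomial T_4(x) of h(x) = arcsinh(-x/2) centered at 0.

h(0) = 0
h′(0) = -1/2
h′′(0) = 0
h′′′(0) = 1/8
h^(4)(0) = 0

x^3/48 - x/2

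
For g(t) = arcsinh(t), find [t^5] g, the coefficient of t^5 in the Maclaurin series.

g(0) = 0
g′(0) = 1
g′′(0) = 0
g′′′(0) = -1
g^(4)(0) = 0
g^(5)(0) = 9
So c_5 = g^(5)(0)/5! = 3/40.

3/40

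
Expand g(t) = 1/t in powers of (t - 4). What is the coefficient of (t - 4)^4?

1/1024

Apply the Taylor formula c_k = f^(k)(a)/k!.
g(4) = 1/4
g′(4) = -1/16
g′′(4) = 1/32
g′′′(4) = -3/128
g^(4)(4) = 3/128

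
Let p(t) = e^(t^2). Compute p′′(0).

The coefficient of t^2 in the expansion is 1, so p′′(0) = 2! * (1) = 2.

2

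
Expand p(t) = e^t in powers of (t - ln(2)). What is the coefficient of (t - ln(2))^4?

1/12

p(ln(2)) = 2
p′(ln(2)) = 2
p′′(ln(2)) = 2
p′′′(ln(2)) = 2
p^(4)(ln(2)) = 2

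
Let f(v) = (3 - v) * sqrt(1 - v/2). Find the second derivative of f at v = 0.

Distribute the polynomial across the series and collect like powers.
From the series, [v^2] f = 5/32; multiply by 2! = 2 to get 5/16.

5/16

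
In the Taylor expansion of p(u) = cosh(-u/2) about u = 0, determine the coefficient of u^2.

1/8

Compute the successive derivatives at the expansion point and divide by k!.
p(0) = 1
p′(0) = 0
p′′(0) = 1/4
So c_2 = p′′(0)/2! = 1/8.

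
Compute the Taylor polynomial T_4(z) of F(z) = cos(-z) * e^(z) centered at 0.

-z^4/6 - z^3/3 + z + 1

Multiply the two series term by term and collect like powers.
F(0) = 1
F′(0) = 1
F′′(0) = 0
F′′′(0) = -2
F^(4)(0) = -4
Dividing each by k! gives the coefficients c_0, ..., c_4.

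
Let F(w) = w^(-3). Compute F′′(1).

From the series, [(w - 1)^2] F = 6; multiply by 2! = 2 to get 12.

12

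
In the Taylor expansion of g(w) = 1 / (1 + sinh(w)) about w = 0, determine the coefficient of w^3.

-7/6

Write 1/(1+u) = 1 - u + u^2 - u^3 + ... and substitute the series for u.
[w^0] = 1;  [w^1] = -1;  [w^2] = 1;  [w^3] = -7/6.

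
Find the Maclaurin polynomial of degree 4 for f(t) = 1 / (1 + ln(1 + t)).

11*t^4/3 - 7*t^3/3 + 3*t^2/2 - t + 1

Use the geometric series for the reciprocal, then substitute.
f(0) = 1
f′(0) = -1
f′′(0) = 3
f′′′(0) = -14
f^(4)(0) = 88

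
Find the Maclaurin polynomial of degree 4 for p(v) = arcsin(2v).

4*v^3/3 + 2*v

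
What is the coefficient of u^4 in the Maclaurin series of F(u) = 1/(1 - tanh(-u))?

1/3

Let u equal the inner series; expand the outer function in u and truncate.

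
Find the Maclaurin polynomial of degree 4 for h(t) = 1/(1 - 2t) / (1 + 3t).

55*t^4 - 13*t^3 + 7*t^2 - t + 1

Take the Cauchy product of the two expansions.
h(0) = 1
h′(0) = -1
h′′(0) = 14
h′′′(0) = -78
h^(4)(0) = 1320
Dividing each by k! gives the coefficients c_0, ..., c_4.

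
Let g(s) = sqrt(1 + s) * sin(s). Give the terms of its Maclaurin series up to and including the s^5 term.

Write out both Maclaurin series and multiply, keeping only the needed powers.

-19*s^5/1920 - s^4/48 - 7*s^3/24 + s^2/2 + s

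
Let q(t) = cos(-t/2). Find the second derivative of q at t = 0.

The coefficient of t^2 in the expansion is -1/8, so q′′(0) = 2! * (-1/8) = -1/4.

-1/4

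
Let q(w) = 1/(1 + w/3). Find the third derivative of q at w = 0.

-2/9

Use the known series and substitute for the argument.
From the series, [w^3] q = -1/27; multiply by 3! = 6 to get -2/9.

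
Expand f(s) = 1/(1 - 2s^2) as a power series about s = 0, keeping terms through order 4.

Differentiate repeatedly and evaluate at the center.
[s^0] = 1;  [s^1] = 0;  [s^2] = 2;  [s^3] = 0;  [s^4] = 4.

4*s^4 + 2*s^2 + 1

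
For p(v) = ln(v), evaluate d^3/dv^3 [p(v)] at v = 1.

Compute the successive derivatives at the expansion point and divide by k!.
The coefficient of (v - 1)^3 in the expansion is 1/3, so p′′′(1) = 3! * (1/3) = 2.

2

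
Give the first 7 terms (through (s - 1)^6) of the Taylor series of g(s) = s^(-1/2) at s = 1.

231*(s - 1)^6/1024 - 63*(s - 1)^5/256 + 35*(s - 1)^4/128 - 5*(s - 1)^3/16 + 3*(s - 1)^2/8 - (s - 1)/2 + 1

g(1) = 1
g′(1) = -1/2
g′′(1) = 3/4
g′′′(1) = -15/8
g^(4)(1) = 105/16
g^(5)(1) = -945/32
g^(6)(1) = 10395/64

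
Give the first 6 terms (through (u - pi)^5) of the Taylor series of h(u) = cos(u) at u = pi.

[(u - pi)^0] = -1;  [(u - pi)^1] = 0;  [(u - pi)^2] = 1/2;  [(u - pi)^3] = 0;  [(u - pi)^4] = -1/24;  [(u - pi)^5] = 0.

-(u - pi)^4/24 + (u - pi)^2/2 - 1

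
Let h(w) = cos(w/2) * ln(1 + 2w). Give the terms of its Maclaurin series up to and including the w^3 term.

Expand each factor separately, then convolve coefficients.
h(0) = 0
h′(0) = 2
h′′(0) = -4
h′′′(0) = 29/2
Dividing each by k! gives the coefficients c_0, ..., c_3.

29*w^3/12 - 2*w^2 + 2*w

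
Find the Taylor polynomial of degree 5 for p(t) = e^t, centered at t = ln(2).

Compute the successive derivatives at the expansion point and divide by k!.
p(ln(2)) = 2
p′(ln(2)) = 2
p′′(ln(2)) = 2
p′′′(ln(2)) = 2
p^(4)(ln(2)) = 2
p^(5)(ln(2)) = 2
The Taylor polynomial is Σ p^(k)(ln(2))/k! · (t - ln(2))^k.

(t - ln(2))^5/60 + (t - ln(2))^4/12 + (t - ln(2))^3/3 + (t - ln(2))^2 + 2*(t - ln(2)) + 2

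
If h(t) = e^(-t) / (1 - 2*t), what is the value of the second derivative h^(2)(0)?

5

Expand 1/(denominator) as a geometric series and multiply by the numerator's series.
The coefficient of t^2 in the expansion is 5/2, so h′′(0) = 2! * (5/2) = 5.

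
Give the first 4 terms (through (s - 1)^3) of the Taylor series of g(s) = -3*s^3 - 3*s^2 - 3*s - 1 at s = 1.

[(s - 1)^0] = -10;  [(s - 1)^1] = -18;  [(s - 1)^2] = -12;  [(s - 1)^3] = -3.

-3*(s - 1)^3 - 12*(s - 1)^2 - 18*(s - 1) - 10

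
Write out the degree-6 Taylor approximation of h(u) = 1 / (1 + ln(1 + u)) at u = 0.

Use the geometric series for the reciprocal, then substitute.
h(0) = 1
h′(0) = -1
h′′(0) = 3
h′′′(0) = -14
h^(4)(0) = 88
h^(5)(0) = -694
h^(6)(0) = 6578

3289*u^6/360 - 347*u^5/60 + 11*u^4/3 - 7*u^3/3 + 3*u^2/2 - u + 1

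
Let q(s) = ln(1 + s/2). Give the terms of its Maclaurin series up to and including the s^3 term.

s^3/24 - s^2/8 + s/2

q(0) = 0
q′(0) = 1/2
q′′(0) = -1/4
q′′′(0) = 1/4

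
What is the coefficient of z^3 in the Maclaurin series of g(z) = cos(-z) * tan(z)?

-1/6

Take the Cauchy product of the two expansions.
g(0) = 0
g′(0) = 1
g′′(0) = 0
g′′′(0) = -1
So c_3 = g′′′(0)/3! = -1/6.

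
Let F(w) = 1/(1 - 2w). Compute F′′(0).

8

Apply the Taylor formula c_k = f^(k)(a)/k!.
The coefficient of w^2 in the expansion is 4, so F′′(0) = 2! * (4) = 8.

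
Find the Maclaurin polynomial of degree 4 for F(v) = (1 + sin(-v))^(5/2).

Substitute the inner expansion into the outer series and collect powers.
F(0) = 1
F′(0) = -5/2
F′′(0) = 15/4
F′′′(0) = 5/8
F^(4)(0) = -255/16

-85*v^4/128 + 5*v^3/48 + 15*v^2/8 - 5*v/2 + 1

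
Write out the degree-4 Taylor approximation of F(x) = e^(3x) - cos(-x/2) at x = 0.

1295*x^4/384 + 9*x^3/2 + 37*x^2/8 + 3*x

Combine the two series term by term.
F(0) = 0
F′(0) = 3
F′′(0) = 37/4
F′′′(0) = 27
F^(4)(0) = 1295/16
Then c_k = F^(k)(0)/k! gives each Taylor coefficient.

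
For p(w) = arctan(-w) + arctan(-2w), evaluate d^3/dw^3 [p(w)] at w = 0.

18

Combine the two series term by term.
From the series, [w^3] p = 3; multiply by 3! = 6 to get 18.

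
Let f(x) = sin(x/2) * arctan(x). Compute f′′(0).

1

Expand each factor separately, then convolve coefficients.
From the series, [x^2] f = 1/2; multiply by 2! = 2 to get 1.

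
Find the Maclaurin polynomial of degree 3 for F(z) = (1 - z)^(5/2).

-5*z^3/16 + 15*z^2/8 - 5*z/2 + 1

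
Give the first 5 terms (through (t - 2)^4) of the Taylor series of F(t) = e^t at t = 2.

F(2) = e^(2)
F′(2) = e^(2)
F′′(2) = e^(2)
F′′′(2) = e^(2)
F^(4)(2) = e^(2)
The Taylor polynomial is Σ F^(k)(2)/k! · (t - 2)^k.

(t - 2)^4*e^(2)/24 + (t - 2)^3*e^(2)/6 + (t - 2)^2*e^(2)/2 + (t - 2)*e^(2) + e^(2)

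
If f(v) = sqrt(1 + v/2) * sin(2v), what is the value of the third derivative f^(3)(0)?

Take the Cauchy product of the two expansions.
The coefficient of v^3 in the expansion is -67/48, so f′′′(0) = 3! * (-67/48) = -67/8.

-67/8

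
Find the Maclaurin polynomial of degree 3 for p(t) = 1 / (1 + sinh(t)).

-7*t^3/6 + t^2 - t + 1

Use the geometric series for the reciprocal, then substitute.
p(0) = 1
p′(0) = -1
p′′(0) = 2
p′′′(0) = -7
Dividing each by k! gives the coefficients c_0, ..., c_3.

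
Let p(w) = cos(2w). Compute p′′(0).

Compute the successive derivatives at the expansion point and divide by k!.
The coefficient of w^2 in the expansion is -2, so p′′(0) = 2! * (-2) = -4.

-4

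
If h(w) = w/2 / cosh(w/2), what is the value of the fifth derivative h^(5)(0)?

Invert the denominator's series and multiply.
The coefficient of w^5 in the expansion is 5/768, so h^(5)(0) = 5! * (5/768) = 25/32.

25/32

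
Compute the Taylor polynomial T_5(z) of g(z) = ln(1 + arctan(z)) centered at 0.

z^5/15 + z^4/12 - z^2/2 + z

Substitute the inner expansion into the outer series and collect powers.
g(0) = 0
g′(0) = 1
g′′(0) = -1
g′′′(0) = 0
g^(4)(0) = 2
g^(5)(0) = 8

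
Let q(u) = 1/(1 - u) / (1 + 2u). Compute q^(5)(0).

Expand each factor separately, then convolve coefficients.
From the series, [u^5] q = -21; multiply by 5! = 120 to get -2520.

-2520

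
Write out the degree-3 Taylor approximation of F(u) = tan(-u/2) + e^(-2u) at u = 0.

Add the two expansions coefficient-wise.

-11*u^3/8 + 2*u^2 - 5*u/2 + 1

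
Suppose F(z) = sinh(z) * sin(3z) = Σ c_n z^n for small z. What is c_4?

-4

Multiply the two series term by term and collect like powers.
F(0) = 0
F′(0) = 0
F′′(0) = 6
F′′′(0) = 0
F^(4)(0) = -96
So c_4 = F^(4)(0)/4! = -4.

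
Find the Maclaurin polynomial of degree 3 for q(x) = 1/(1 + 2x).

Compute the successive derivatives at the expansion point and divide by k!.
q(0) = 1
q′(0) = -2
q′′(0) = 8
q′′′(0) = -48
The Taylor polynomial is Σ q^(k)(0)/k! · x^k.

-8*x^3 + 4*x^2 - 2*x + 1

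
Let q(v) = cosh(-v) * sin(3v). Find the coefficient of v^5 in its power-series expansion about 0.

Take the Cauchy product of the two expansions.
q(0) = 0
q′(0) = 3
q′′(0) = 0
q′′′(0) = -18
q^(4)(0) = 0
q^(5)(0) = -12
So c_5 = q^(5)(0)/5! = -1/10.

-1/10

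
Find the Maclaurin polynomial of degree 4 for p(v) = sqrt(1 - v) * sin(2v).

13*v^4/24 - 19*v^3/12 - v^2 + 2*v

Take the Cauchy product of the two expansions.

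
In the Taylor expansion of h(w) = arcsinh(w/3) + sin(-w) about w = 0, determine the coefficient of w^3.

13/81

Combine the two series term by term.
h(0) = 0
h′(0) = -2/3
h′′(0) = 0
h′′′(0) = 26/27
Then c_k = h^(k)(0)/k! gives each Taylor coefficient.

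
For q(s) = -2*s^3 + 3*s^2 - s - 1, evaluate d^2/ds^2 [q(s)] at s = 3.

Use the known series and substitute for the argument.
The coefficient of (s - 3)^2 in the expansion is -15, so q′′(3) = 2! * (-15) = -30.

-30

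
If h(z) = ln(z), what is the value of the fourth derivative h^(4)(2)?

-3/8

Differentiate repeatedly and evaluate at the center.
The coefficient of (z - 2)^4 in the expansion is -1/64, so h^(4)(2) = 4! * (-1/64) = -3/8.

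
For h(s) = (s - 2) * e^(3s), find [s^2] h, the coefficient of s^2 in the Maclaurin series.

Shift and add copies of the series according to the polynomial's terms.
h(0) = -2
h′(0) = -5
h′′(0) = -12

-6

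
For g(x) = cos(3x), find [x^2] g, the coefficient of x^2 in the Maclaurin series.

Compute the successive derivatives at the expansion point and divide by k!.
g(0) = 1
g′(0) = 0
g′′(0) = -9
The Taylor polynomial is Σ g^(k)(0)/k! · x^k.

-9/2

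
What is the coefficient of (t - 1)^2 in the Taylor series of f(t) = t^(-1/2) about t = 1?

3/8

[(t - 1)^0] = 1;  [(t - 1)^1] = -1/2;  [(t - 1)^2] = 3/8.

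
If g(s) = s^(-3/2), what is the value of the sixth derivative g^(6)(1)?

Compute the successive derivatives at the expansion point and divide by k!.
From the series, [(s - 1)^6] g = 3003/1024; multiply by 6! = 720 to get 135135/64.

135135/64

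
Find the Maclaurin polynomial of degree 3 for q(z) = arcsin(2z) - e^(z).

Expand each term separately and add.

7*z^3/6 - z^2/2 + z - 1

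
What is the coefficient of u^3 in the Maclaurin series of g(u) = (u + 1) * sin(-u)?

1/6

Shift and add copies of the series according to the polynomial's terms.
[u^0] = 0;  [u^1] = -1;  [u^2] = -1;  [u^3] = 1/6.
So c_3 = g′′′(0)/3! = 1/6.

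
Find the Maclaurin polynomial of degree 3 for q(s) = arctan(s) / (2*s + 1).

11*s^3/3 - 2*s^2 + s

Use 1/(1 - r) = Σ r^k on the denominator, then take the Cauchy product.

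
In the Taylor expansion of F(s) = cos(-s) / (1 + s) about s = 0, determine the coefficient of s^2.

Take the Cauchy product of the two expansions.
F(0) = 1
F′(0) = -1
F′′(0) = 1

1/2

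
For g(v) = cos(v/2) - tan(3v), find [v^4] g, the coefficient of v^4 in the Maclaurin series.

1/384

Combine the two series term by term.
g(0) = 1
g′(0) = -3
g′′(0) = -1/4
g′′′(0) = -54
g^(4)(0) = 1/16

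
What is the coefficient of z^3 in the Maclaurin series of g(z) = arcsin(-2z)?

-4/3

Differentiate repeatedly and evaluate at the center.
[z^0] = 0;  [z^1] = -2;  [z^2] = 0;  [z^3] = -4/3.
So c_3 = g′′′(0)/3! = -4/3.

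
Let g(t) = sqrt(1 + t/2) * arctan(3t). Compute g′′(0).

3/2

Take the Cauchy product of the two expansions.
From the series, [t^2] g = 3/4; multiply by 2! = 2 to get 3/2.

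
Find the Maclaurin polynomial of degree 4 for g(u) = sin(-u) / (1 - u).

Take the Cauchy product of the two expansions.
[u^0] = 0;  [u^1] = -1;  [u^2] = -1;  [u^3] = -5/6;  [u^4] = -5/6.

-5*u^4/6 - 5*u^3/6 - u^2 - u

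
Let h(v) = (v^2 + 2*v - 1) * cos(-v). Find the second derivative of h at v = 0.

Shift and add copies of the series according to the polynomial's terms.
From the series, [v^2] h = 3/2; multiply by 2! = 2 to get 3.

3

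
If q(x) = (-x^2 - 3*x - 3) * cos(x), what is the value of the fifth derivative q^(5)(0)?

-15

Multiply each power in the prefactor through the base expansion.
From the series, [x^5] q = -1/8; multiply by 5! = 120 to get -15.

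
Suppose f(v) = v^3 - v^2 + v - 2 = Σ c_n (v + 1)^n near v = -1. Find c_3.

1

f(-1) = -5
f′(-1) = 6
f′′(-1) = -8
f′′′(-1) = 6
So c_3 = f′′′(-1)/3! = 1.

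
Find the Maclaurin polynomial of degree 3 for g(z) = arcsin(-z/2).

g(0) = 0
g′(0) = -1/2
g′′(0) = 0
g′′′(0) = -1/8

-z^3/48 - z/2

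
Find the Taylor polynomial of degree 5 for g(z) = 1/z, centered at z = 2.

-(z - 2)^5/64 + (z - 2)^4/32 - (z - 2)^3/16 + (z - 2)^2/8 - (z - 2)/4 + 1/2

Apply the Taylor formula c_k = f^(k)(a)/k!.
g(2) = 1/2
g′(2) = -1/4
g′′(2) = 1/4
g′′′(2) = -3/8
g^(4)(2) = 3/4
g^(5)(2) = -15/8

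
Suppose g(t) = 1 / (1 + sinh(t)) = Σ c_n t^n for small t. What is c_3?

-7/6

Write 1/(1+u) = 1 - u + u^2 - u^3 + ... and substitute the series for u.
g(0) = 1
g′(0) = -1
g′′(0) = 2
g′′′(0) = -7
So c_3 = g′′′(0)/3! = -7/6.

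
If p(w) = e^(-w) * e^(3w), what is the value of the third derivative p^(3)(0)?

8

Expand each factor separately, then convolve coefficients.
From the series, [w^3] p = 4/3; multiply by 3! = 6 to get 8.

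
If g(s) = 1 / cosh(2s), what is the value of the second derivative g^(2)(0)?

Invert the denominator's series and multiply.
The coefficient of s^2 in the expansion is -2, so g′′(0) = 2! * (-2) = -4.

-4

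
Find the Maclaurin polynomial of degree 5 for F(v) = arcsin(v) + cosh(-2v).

Combine the two series term by term.
F(0) = 1
F′(0) = 1
F′′(0) = 4
F′′′(0) = 1
F^(4)(0) = 16
F^(5)(0) = 9
Dividing each by k! gives the coefficients c_0, ..., c_5.

3*v^5/40 + 2*v^4/3 + v^3/6 + 2*v^2 + v + 1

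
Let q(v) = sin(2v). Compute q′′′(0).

-8

Use the known series and substitute for the argument.
The coefficient of v^3 in the expansion is -4/3, so q′′′(0) = 3! * (-4/3) = -8.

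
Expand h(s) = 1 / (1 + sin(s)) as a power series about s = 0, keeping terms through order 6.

17*s^6/45 - 61*s^5/120 + 2*s^4/3 - 5*s^3/6 + s^2 - s + 1

Write 1/(1+u) = 1 - u + u^2 - u^3 + ... and substitute the series for u.
h(0) = 1
h′(0) = -1
h′′(0) = 2
h′′′(0) = -5
h^(4)(0) = 16
h^(5)(0) = -61
h^(6)(0) = 272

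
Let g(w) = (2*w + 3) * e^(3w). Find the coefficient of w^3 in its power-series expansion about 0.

45/2

Shift and add copies of the series according to the polynomial's terms.
g(0) = 3
g′(0) = 11
g′′(0) = 39
g′′′(0) = 135
So c_3 = g′′′(0)/3! = 45/2.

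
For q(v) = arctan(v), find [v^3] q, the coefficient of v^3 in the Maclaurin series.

q(0) = 0
q′(0) = 1
q′′(0) = 0
q′′′(0) = -2

-1/3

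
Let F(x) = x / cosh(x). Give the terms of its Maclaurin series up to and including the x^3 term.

-x^3/2 + x

Invert the denominator's series and multiply.
F(0) = 0
F′(0) = 1
F′′(0) = 0
F′′′(0) = -3
Dividing each by k! gives the coefficients c_0, ..., c_3.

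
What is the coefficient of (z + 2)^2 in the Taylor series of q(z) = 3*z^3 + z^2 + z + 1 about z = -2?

c_2 = q′′(-2)/2! = -17.

-17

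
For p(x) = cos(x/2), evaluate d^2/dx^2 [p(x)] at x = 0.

-1/4

From the series, [x^2] p = -1/8; multiply by 2! = 2 to get -1/4.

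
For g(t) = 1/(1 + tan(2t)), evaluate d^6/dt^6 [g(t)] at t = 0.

Compose series: expand the inner function first, then feed it into the outer expansion.
The coefficient of t^6 in the expansion is 7808/45, so g^(6)(0) = 6! * (7808/45) = 124928.

124928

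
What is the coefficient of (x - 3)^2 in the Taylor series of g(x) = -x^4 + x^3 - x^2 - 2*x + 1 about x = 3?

c_2 = g′′(3)/2! = -46.

-46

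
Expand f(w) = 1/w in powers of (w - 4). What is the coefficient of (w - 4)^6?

1/16384

Compute the successive derivatives at the expansion point and divide by k!.
f(4) = 1/4
f′(4) = -1/16
f′′(4) = 1/32
f′′′(4) = -3/128
f^(4)(4) = 3/128
f^(5)(4) = -15/512
f^(6)(4) = 45/1024
So c_6 = f^(6)(4)/6! = 1/16384.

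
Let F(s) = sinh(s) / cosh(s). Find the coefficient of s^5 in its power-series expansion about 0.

2/15

Write the quotient as an unknown series and match coefficients against numerator = denominator · series.
So c_5 = F^(5)(0)/5! = 2/15.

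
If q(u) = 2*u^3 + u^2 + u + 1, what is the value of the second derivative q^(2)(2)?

26

The coefficient of (u - 2)^2 in the expansion is 13, so q′′(2) = 2! * (13) = 26.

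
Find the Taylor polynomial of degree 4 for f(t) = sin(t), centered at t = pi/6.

f(pi/6) = 1/2
f′(pi/6) = sqrt(3)/2
f′′(pi/6) = -1/2
f′′′(pi/6) = -sqrt(3)/2
f^(4)(pi/6) = 1/2

(t - pi/6)^4/48 - sqrt(3)*(t - pi/6)^3/12 - (t - pi/6)^2/4 + sqrt(3)*(t - pi/6)/2 + 1/2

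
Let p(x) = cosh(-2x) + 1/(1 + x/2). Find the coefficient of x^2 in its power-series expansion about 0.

9/4

Add the two expansions coefficient-wise.
p(0) = 2
p′(0) = -1/2
p′′(0) = 9/2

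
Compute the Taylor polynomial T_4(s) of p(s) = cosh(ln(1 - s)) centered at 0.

Plug the Maclaurin series of the inner function into that of the outer and collect terms.
[s^0] = 1;  [s^1] = 0;  [s^2] = 1/2;  [s^3] = 1/2;  [s^4] = 1/2.

s^4/2 + s^3/2 + s^2/2 + 1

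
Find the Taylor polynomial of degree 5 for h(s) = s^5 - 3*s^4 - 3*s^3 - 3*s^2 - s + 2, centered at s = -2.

h(-2) = -64
h′(-2) = 151
h′′(-2) = -274
h′′′(-2) = 366
h^(4)(-2) = -312
h^(5)(-2) = 120

(s + 2)^5 - 13*(s + 2)^4 + 61*(s + 2)^3 - 137*(s + 2)^2 + 151*(s + 2) - 64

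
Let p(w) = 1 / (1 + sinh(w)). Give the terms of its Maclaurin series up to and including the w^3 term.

Use the geometric series for the reciprocal, then substitute.
p(0) = 1
p′(0) = -1
p′′(0) = 2
p′′′(0) = -7

-7*w^3/6 + w^2 - w + 1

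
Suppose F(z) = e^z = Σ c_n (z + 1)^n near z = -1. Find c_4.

c_4 = F^(4)(-1)/4! = e^(-1)/24.

e^(-1)/24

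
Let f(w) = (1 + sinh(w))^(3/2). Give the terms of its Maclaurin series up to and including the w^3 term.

3*w^3/16 + 3*w^2/8 + 3*w/2 + 1

Let u equal the inner series; expand the outer function in u and truncate.
f(0) = 1
f′(0) = 3/2
f′′(0) = 3/4
f′′′(0) = 9/8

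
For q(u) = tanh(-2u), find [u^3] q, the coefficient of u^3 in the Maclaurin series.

8/3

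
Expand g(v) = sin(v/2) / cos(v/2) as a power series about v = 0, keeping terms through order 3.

Write the quotient as an unknown series and match coefficients against numerator = denominator · series.
g(0) = 0
g′(0) = 1/2
g′′(0) = 0
g′′′(0) = 1/4

v^3/24 + v/2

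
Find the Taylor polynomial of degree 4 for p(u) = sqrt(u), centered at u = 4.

[(u - 4)^0] = 2;  [(u - 4)^1] = 1/4;  [(u - 4)^2] = -1/64;  [(u - 4)^3] = 1/512;  [(u - 4)^4] = -5/16384.

-5*(u - 4)^4/16384 + (u - 4)^3/512 - (u - 4)^2/64 + (u - 4)/4 + 2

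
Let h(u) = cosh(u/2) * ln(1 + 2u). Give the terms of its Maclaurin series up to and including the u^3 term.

35*u^3/12 - 2*u^2 + 2*u

Take the Cauchy product of the two expansions.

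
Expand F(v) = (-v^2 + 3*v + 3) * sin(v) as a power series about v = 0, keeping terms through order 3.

Multiply each power in the prefactor through the base expansion.
F(0) = 0
F′(0) = 3
F′′(0) = 6
F′′′(0) = -9

-3*v^3/2 + 3*v^2 + 3*v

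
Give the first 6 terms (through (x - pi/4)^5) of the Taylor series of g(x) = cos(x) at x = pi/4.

Apply the Taylor formula c_k = f^(k)(a)/k!.
g(pi/4) = sqrt(2)/2
g′(pi/4) = -sqrt(2)/2
g′′(pi/4) = -sqrt(2)/2
g′′′(pi/4) = sqrt(2)/2
g^(4)(pi/4) = sqrt(2)/2
g^(5)(pi/4) = -sqrt(2)/2

-sqrt(2)*(x - pi/4)^5/240 + sqrt(2)*(x - pi/4)^4/48 + sqrt(2)*(x - pi/4)^3/12 - sqrt(2)*(x - pi/4)^2/4 - sqrt(2)*(x - pi/4)/2 + sqrt(2)/2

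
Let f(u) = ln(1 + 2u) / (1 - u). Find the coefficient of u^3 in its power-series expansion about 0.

Use 1/(1 - r) = Σ r^k on the denominator, then take the Cauchy product.
f(0) = 0
f′(0) = 2
f′′(0) = 0
f′′′(0) = 16

8/3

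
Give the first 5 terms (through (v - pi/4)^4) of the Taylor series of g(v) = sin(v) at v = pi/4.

Use the known series and substitute for the argument.
[(v - pi/4)^0] = sqrt(2)/2;  [(v - pi/4)^1] = sqrt(2)/2;  [(v - pi/4)^2] = -sqrt(2)/4;  [(v - pi/4)^3] = -sqrt(2)/12;  [(v - pi/4)^4] = sqrt(2)/48.

sqrt(2)*(v - pi/4)^4/48 - sqrt(2)*(v - pi/4)^3/12 - sqrt(2)*(v - pi/4)^2/4 + sqrt(2)*(v - pi/4)/2 + sqrt(2)/2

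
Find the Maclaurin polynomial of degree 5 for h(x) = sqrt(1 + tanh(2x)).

Let u equal the inner series; expand the outer function in u and truncate.
h(0) = 1
h′(0) = 1
h′′(0) = -1
h′′′(0) = -5
h^(4)(0) = 17
h^(5)(0) = 121
The Taylor polynomial is Σ h^(k)(0)/k! · x^k.

121*x^5/120 + 17*x^4/24 - 5*x^3/6 - x^2/2 + x + 1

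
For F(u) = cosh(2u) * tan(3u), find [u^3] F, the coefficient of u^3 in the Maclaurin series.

15

Take the Cauchy product of the two expansions.
[u^0] = 0;  [u^1] = 3;  [u^2] = 0;  [u^3] = 15.
So c_3 = F′′′(0)/3! = 15.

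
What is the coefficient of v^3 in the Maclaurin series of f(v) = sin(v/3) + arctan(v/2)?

Add the two expansions coefficient-wise.
f(0) = 0
f′(0) = 5/6
f′′(0) = 0
f′′′(0) = -31/108
So c_3 = f′′′(0)/3! = -31/648.

-31/648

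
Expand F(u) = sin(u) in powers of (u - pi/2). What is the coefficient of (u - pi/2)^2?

-1/2

F(pi/2) = 1
F′(pi/2) = 0
F′′(pi/2) = -1
So c_2 = F′′(pi/2)/2! = -1/2.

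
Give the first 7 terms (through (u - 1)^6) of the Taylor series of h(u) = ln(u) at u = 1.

-(u - 1)^6/6 + (u - 1)^5/5 - (u - 1)^4/4 + (u - 1)^3/3 - (u - 1)^2/2 + (u - 1)

[(u - 1)^0] = 0;  [(u - 1)^1] = 1;  [(u - 1)^2] = -1/2;  [(u - 1)^3] = 1/3;  [(u - 1)^4] = -1/4;  [(u - 1)^5] = 1/5;  [(u - 1)^6] = -1/6.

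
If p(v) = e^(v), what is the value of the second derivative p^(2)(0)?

The coefficient of v^2 in the expansion is 1/2, so p′′(0) = 2! * (1/2) = 1.

1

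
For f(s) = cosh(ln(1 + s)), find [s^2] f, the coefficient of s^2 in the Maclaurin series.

1/2

Substitute the inner expansion into the outer series and collect powers.
f(0) = 1
f′(0) = 0
f′′(0) = 1
Dividing each by k! gives the coefficients c_0, ..., c_2.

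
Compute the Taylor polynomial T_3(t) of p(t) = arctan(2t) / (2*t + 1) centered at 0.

16*t^3/3 - 4*t^2 + 2*t

Expand 1/(denominator) as a geometric series and multiply by the numerator's series.
p(0) = 0
p′(0) = 2
p′′(0) = -8
p′′′(0) = 32
Then c_k = p^(k)(0)/k! gives each Taylor coefficient.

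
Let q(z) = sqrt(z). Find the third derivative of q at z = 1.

From the series, [(z - 1)^3] q = 1/16; multiply by 3! = 6 to get 3/8.

3/8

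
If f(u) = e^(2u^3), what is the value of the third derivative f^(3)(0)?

From the series, [u^3] f = 2; multiply by 3! = 6 to get 12.

12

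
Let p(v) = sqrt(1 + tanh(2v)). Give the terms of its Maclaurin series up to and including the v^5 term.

Plug the Maclaurin series of the inner function into that of the outer and collect terms.
p(0) = 1
p′(0) = 1
p′′(0) = -1
p′′′(0) = -5
p^(4)(0) = 17
p^(5)(0) = 121

121*v^5/120 + 17*v^4/24 - 5*v^3/6 - v^2/2 + v + 1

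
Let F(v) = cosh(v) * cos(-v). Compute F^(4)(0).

-4

Multiply the two series term by term and collect like powers.
The coefficient of v^4 in the expansion is -1/6, so F^(4)(0) = 4! * (-1/6) = -4.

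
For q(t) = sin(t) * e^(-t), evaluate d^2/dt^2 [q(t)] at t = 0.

Multiply the two series term by term and collect like powers.
The coefficient of t^2 in the expansion is -1, so q′′(0) = 2! * (-1) = -2.

-2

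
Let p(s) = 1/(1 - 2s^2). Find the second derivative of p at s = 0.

4

The coefficient of s^2 in the expansion is 2, so p′′(0) = 2! * (2) = 4.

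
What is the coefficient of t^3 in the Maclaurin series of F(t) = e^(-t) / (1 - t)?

Write out both Maclaurin series and multiply, keeping only the needed powers.
F(0) = 1
F′(0) = 0
F′′(0) = 1
F′′′(0) = 2
So c_3 = F′′′(0)/3! = 1/3.

1/3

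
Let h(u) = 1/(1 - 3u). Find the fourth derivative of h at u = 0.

Differentiate repeatedly and evaluate at the center.
The coefficient of u^4 in the expansion is 81, so h^(4)(0) = 4! * (81) = 1944.

1944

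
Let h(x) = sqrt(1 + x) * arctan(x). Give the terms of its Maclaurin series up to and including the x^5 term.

389*x^5/1920 - 5*x^4/48 - 11*x^3/24 + x^2/2 + x

Take the Cauchy product of the two expansions.
h(0) = 0
h′(0) = 1
h′′(0) = 1
h′′′(0) = -11/4
h^(4)(0) = -5/2
h^(5)(0) = 389/16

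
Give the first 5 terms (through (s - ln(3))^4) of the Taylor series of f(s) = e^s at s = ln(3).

f(ln(3)) = 3
f′(ln(3)) = 3
f′′(ln(3)) = 3
f′′′(ln(3)) = 3
f^(4)(ln(3)) = 3
The Taylor polynomial is Σ f^(k)(ln(3))/k! · (s - ln(3))^k.

(s - ln(3))^4/8 + (s - ln(3))^3/2 + 3*(s - ln(3))^2/2 + 3*(s - ln(3)) + 3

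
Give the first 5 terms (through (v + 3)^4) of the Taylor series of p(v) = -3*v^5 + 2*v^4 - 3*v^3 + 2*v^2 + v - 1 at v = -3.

Use the known series and substitute for the argument.

47*(v + 3)^4 - 297*(v + 3)^3 + 947*(v + 3)^2 - 1523*(v + 3) + 986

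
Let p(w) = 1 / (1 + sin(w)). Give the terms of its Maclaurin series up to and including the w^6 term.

17*w^6/45 - 61*w^5/120 + 2*w^4/3 - 5*w^3/6 + w^2 - w + 1

Write 1/(1+u) = 1 - u + u^2 - u^3 + ... and substitute the series for u.
[w^0] = 1;  [w^1] = -1;  [w^2] = 1;  [w^3] = -5/6;  [w^4] = 2/3;  [w^5] = -61/120;  [w^6] = 17/45.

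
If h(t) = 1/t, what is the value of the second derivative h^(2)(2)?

Differentiate repeatedly and evaluate at the center.
From the series, [(t - 2)^2] h = 1/8; multiply by 2! = 2 to get 1/4.

1/4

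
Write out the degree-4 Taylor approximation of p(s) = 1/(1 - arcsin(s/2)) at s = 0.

s^4/12 + 7*s^3/48 + s^2/4 + s/2 + 1

Substitute the inner expansion into the outer series and collect powers.
[s^0] = 1;  [s^1] = 1/2;  [s^2] = 1/4;  [s^3] = 7/48;  [s^4] = 1/12.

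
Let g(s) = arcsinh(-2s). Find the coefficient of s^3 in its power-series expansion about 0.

g(0) = 0
g′(0) = -2
g′′(0) = 0
g′′′(0) = 8
Then c_k = g^(k)(0)/k! gives each Taylor coefficient.

4/3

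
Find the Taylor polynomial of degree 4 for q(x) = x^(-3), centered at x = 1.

15*(x - 1)^4 - 10*(x - 1)^3 + 6*(x - 1)^2 - 3*(x - 1) + 1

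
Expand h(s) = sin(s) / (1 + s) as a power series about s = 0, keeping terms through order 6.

-101*s^6/120 + 101*s^5/120 - 5*s^4/6 + 5*s^3/6 - s^2 + s

Take the Cauchy product of the two expansions.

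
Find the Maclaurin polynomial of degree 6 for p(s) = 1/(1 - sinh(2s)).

4928*s^6/45 + 724*s^5/15 + 64*s^4/3 + 28*s^3/3 + 4*s^2 + 2*s + 1

Plug the Maclaurin series of the inner function into that of the outer and collect terms.
p(0) = 1
p′(0) = 2
p′′(0) = 8
p′′′(0) = 56
p^(4)(0) = 512
p^(5)(0) = 5792
p^(6)(0) = 78848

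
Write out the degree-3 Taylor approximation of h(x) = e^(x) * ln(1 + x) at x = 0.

Take the Cauchy product of the two expansions.
h(0) = 0
h′(0) = 1
h′′(0) = 1
h′′′(0) = 2
Dividing each by k! gives the coefficients c_0, ..., c_3.

x^3/3 + x^2/2 + x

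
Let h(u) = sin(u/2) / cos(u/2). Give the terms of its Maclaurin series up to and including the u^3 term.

u^3/24 + u/2

Divide the numerator series by the denominator series (power-series long division).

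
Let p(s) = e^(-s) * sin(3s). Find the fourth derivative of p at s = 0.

Expand each factor separately, then convolve coefficients.
The coefficient of s^4 in the expansion is 4, so p^(4)(0) = 4! * (4) = 96.

96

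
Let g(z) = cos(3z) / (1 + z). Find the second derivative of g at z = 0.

Expand each factor separately, then convolve coefficients.
From the series, [z^2] g = -7/2; multiply by 2! = 2 to get -7.

-7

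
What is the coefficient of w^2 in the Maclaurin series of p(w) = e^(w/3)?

1/18

p(0) = 1
p′(0) = 1/3
p′′(0) = 1/9
So c_2 = p′′(0)/2! = 1/18.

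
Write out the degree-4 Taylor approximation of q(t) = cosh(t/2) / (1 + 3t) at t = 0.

31537*t^4/384 - 219*t^3/8 + 73*t^2/8 - 3*t + 1

Expand each factor separately, then convolve coefficients.
[t^0] = 1;  [t^1] = -3;  [t^2] = 73/8;  [t^3] = -219/8;  [t^4] = 31537/384.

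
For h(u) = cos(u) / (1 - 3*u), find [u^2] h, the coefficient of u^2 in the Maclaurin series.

Use 1/(1 - r) = Σ r^k on the denominator, then take the Cauchy product.
h(0) = 1
h′(0) = 3
h′′(0) = 17
So c_2 = h′′(0)/2! = 17/2.

17/2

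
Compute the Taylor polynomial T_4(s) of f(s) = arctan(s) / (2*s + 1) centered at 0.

-22*s^4/3 + 11*s^3/3 - 2*s^2 + s

Use 1/(1 - r) = Σ r^k on the denominator, then take the Cauchy product.
[s^0] = 0;  [s^1] = 1;  [s^2] = -2;  [s^3] = 11/3;  [s^4] = -22/3.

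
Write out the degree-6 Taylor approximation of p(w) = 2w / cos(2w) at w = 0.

Divide the numerator series by the denominator series (power-series long division).
p(0) = 0
p′(0) = 2
p′′(0) = 0
p′′′(0) = 24
p^(4)(0) = 0
p^(5)(0) = 800
p^(6)(0) = 0

20*w^5/3 + 4*w^3 + 2*w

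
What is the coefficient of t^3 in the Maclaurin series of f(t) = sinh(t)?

f(0) = 0
f′(0) = 1
f′′(0) = 0
f′′′(0) = 1
So c_3 = f′′′(0)/3! = 1/6.

1/6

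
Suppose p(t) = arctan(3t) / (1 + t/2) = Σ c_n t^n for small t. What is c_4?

33/8

Write out both Maclaurin series and multiply, keeping only the needed powers.
[t^0] = 0;  [t^1] = 3;  [t^2] = -3/2;  [t^3] = -33/4;  [t^4] = 33/8.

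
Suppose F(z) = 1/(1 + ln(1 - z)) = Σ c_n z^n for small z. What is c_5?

347/60

Compose series: expand the inner function first, then feed it into the outer expansion.
F(0) = 1
F′(0) = 1
F′′(0) = 3
F′′′(0) = 14
F^(4)(0) = 88
F^(5)(0) = 694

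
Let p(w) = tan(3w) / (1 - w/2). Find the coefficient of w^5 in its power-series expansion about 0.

Multiply the two series term by term and collect like powers.
[w^0] = 0;  [w^1] = 3;  [w^2] = 3/2;  [w^3] = 39/4;  [w^4] = 39/8;  [w^5] = 2787/80.
So c_5 = p^(5)(0)/5! = 2787/80.

2787/80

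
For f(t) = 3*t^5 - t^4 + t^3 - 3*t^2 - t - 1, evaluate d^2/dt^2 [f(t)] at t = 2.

From the series, [(t - 2)^2] f = 219; multiply by 2! = 2 to get 438.

438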